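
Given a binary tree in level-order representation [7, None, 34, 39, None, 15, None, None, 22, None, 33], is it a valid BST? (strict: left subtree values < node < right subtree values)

Level-order array: [7, None, 34, 39, None, 15, None, None, 22, None, 33]
Validate using subtree bounds (lo, hi): at each node, require lo < value < hi,
then recurse left with hi=value and right with lo=value.
Preorder trace (stopping at first violation):
  at node 7 with bounds (-inf, +inf): OK
  at node 34 with bounds (7, +inf): OK
  at node 39 with bounds (7, 34): VIOLATION
Node 39 violates its bound: not (7 < 39 < 34).
Result: Not a valid BST


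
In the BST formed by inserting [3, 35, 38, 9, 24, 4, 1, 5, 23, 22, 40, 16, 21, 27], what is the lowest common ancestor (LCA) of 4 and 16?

Tree insertion order: [3, 35, 38, 9, 24, 4, 1, 5, 23, 22, 40, 16, 21, 27]
Tree (level-order array): [3, 1, 35, None, None, 9, 38, 4, 24, None, 40, None, 5, 23, 27, None, None, None, None, 22, None, None, None, 16, None, None, 21]
In a BST, the LCA of p=4, q=16 is the first node v on the
root-to-leaf path with p <= v <= q (go left if both < v, right if both > v).
Walk from root:
  at 3: both 4 and 16 > 3, go right
  at 35: both 4 and 16 < 35, go left
  at 9: 4 <= 9 <= 16, this is the LCA
LCA = 9


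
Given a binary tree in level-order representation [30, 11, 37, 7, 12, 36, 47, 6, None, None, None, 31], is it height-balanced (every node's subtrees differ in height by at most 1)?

Tree (level-order array): [30, 11, 37, 7, 12, 36, 47, 6, None, None, None, 31]
Definition: a tree is height-balanced if, at every node, |h(left) - h(right)| <= 1 (empty subtree has height -1).
Bottom-up per-node check:
  node 6: h_left=-1, h_right=-1, diff=0 [OK], height=0
  node 7: h_left=0, h_right=-1, diff=1 [OK], height=1
  node 12: h_left=-1, h_right=-1, diff=0 [OK], height=0
  node 11: h_left=1, h_right=0, diff=1 [OK], height=2
  node 31: h_left=-1, h_right=-1, diff=0 [OK], height=0
  node 36: h_left=0, h_right=-1, diff=1 [OK], height=1
  node 47: h_left=-1, h_right=-1, diff=0 [OK], height=0
  node 37: h_left=1, h_right=0, diff=1 [OK], height=2
  node 30: h_left=2, h_right=2, diff=0 [OK], height=3
All nodes satisfy the balance condition.
Result: Balanced


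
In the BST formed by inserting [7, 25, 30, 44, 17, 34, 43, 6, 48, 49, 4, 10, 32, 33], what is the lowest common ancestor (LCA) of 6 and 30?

Tree insertion order: [7, 25, 30, 44, 17, 34, 43, 6, 48, 49, 4, 10, 32, 33]
Tree (level-order array): [7, 6, 25, 4, None, 17, 30, None, None, 10, None, None, 44, None, None, 34, 48, 32, 43, None, 49, None, 33]
In a BST, the LCA of p=6, q=30 is the first node v on the
root-to-leaf path with p <= v <= q (go left if both < v, right if both > v).
Walk from root:
  at 7: 6 <= 7 <= 30, this is the LCA
LCA = 7


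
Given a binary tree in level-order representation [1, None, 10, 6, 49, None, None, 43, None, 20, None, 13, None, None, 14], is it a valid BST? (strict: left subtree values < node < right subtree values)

Level-order array: [1, None, 10, 6, 49, None, None, 43, None, 20, None, 13, None, None, 14]
Validate using subtree bounds (lo, hi): at each node, require lo < value < hi,
then recurse left with hi=value and right with lo=value.
Preorder trace (stopping at first violation):
  at node 1 with bounds (-inf, +inf): OK
  at node 10 with bounds (1, +inf): OK
  at node 6 with bounds (1, 10): OK
  at node 49 with bounds (10, +inf): OK
  at node 43 with bounds (10, 49): OK
  at node 20 with bounds (10, 43): OK
  at node 13 with bounds (10, 20): OK
  at node 14 with bounds (13, 20): OK
No violation found at any node.
Result: Valid BST


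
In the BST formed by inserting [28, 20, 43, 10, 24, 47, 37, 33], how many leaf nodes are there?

Tree built from: [28, 20, 43, 10, 24, 47, 37, 33]
Tree (level-order array): [28, 20, 43, 10, 24, 37, 47, None, None, None, None, 33]
Rule: A leaf has 0 children.
Per-node child counts:
  node 28: 2 child(ren)
  node 20: 2 child(ren)
  node 10: 0 child(ren)
  node 24: 0 child(ren)
  node 43: 2 child(ren)
  node 37: 1 child(ren)
  node 33: 0 child(ren)
  node 47: 0 child(ren)
Matching nodes: [10, 24, 33, 47]
Count of leaf nodes: 4


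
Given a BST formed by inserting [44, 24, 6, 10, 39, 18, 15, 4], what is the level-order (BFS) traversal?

Tree insertion order: [44, 24, 6, 10, 39, 18, 15, 4]
Tree (level-order array): [44, 24, None, 6, 39, 4, 10, None, None, None, None, None, 18, 15]
BFS from the root, enqueuing left then right child of each popped node:
  queue [44] -> pop 44, enqueue [24], visited so far: [44]
  queue [24] -> pop 24, enqueue [6, 39], visited so far: [44, 24]
  queue [6, 39] -> pop 6, enqueue [4, 10], visited so far: [44, 24, 6]
  queue [39, 4, 10] -> pop 39, enqueue [none], visited so far: [44, 24, 6, 39]
  queue [4, 10] -> pop 4, enqueue [none], visited so far: [44, 24, 6, 39, 4]
  queue [10] -> pop 10, enqueue [18], visited so far: [44, 24, 6, 39, 4, 10]
  queue [18] -> pop 18, enqueue [15], visited so far: [44, 24, 6, 39, 4, 10, 18]
  queue [15] -> pop 15, enqueue [none], visited so far: [44, 24, 6, 39, 4, 10, 18, 15]
Result: [44, 24, 6, 39, 4, 10, 18, 15]


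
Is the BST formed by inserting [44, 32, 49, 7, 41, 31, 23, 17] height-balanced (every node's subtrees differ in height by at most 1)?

Tree (level-order array): [44, 32, 49, 7, 41, None, None, None, 31, None, None, 23, None, 17]
Definition: a tree is height-balanced if, at every node, |h(left) - h(right)| <= 1 (empty subtree has height -1).
Bottom-up per-node check:
  node 17: h_left=-1, h_right=-1, diff=0 [OK], height=0
  node 23: h_left=0, h_right=-1, diff=1 [OK], height=1
  node 31: h_left=1, h_right=-1, diff=2 [FAIL (|1--1|=2 > 1)], height=2
  node 7: h_left=-1, h_right=2, diff=3 [FAIL (|-1-2|=3 > 1)], height=3
  node 41: h_left=-1, h_right=-1, diff=0 [OK], height=0
  node 32: h_left=3, h_right=0, diff=3 [FAIL (|3-0|=3 > 1)], height=4
  node 49: h_left=-1, h_right=-1, diff=0 [OK], height=0
  node 44: h_left=4, h_right=0, diff=4 [FAIL (|4-0|=4 > 1)], height=5
Node 31 violates the condition: |1 - -1| = 2 > 1.
Result: Not balanced


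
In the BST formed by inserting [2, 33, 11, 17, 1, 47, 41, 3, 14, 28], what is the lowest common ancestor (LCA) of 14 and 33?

Tree insertion order: [2, 33, 11, 17, 1, 47, 41, 3, 14, 28]
Tree (level-order array): [2, 1, 33, None, None, 11, 47, 3, 17, 41, None, None, None, 14, 28]
In a BST, the LCA of p=14, q=33 is the first node v on the
root-to-leaf path with p <= v <= q (go left if both < v, right if both > v).
Walk from root:
  at 2: both 14 and 33 > 2, go right
  at 33: 14 <= 33 <= 33, this is the LCA
LCA = 33


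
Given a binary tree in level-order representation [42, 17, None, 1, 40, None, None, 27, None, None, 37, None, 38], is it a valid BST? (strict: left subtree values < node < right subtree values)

Level-order array: [42, 17, None, 1, 40, None, None, 27, None, None, 37, None, 38]
Validate using subtree bounds (lo, hi): at each node, require lo < value < hi,
then recurse left with hi=value and right with lo=value.
Preorder trace (stopping at first violation):
  at node 42 with bounds (-inf, +inf): OK
  at node 17 with bounds (-inf, 42): OK
  at node 1 with bounds (-inf, 17): OK
  at node 40 with bounds (17, 42): OK
  at node 27 with bounds (17, 40): OK
  at node 37 with bounds (27, 40): OK
  at node 38 with bounds (37, 40): OK
No violation found at any node.
Result: Valid BST


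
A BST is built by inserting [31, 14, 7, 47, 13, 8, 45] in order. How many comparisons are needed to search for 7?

Search path for 7: 31 -> 14 -> 7
Found: True
Comparisons: 3


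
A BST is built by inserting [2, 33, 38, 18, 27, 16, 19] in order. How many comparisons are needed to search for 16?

Search path for 16: 2 -> 33 -> 18 -> 16
Found: True
Comparisons: 4


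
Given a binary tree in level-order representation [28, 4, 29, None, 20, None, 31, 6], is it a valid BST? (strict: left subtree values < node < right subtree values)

Level-order array: [28, 4, 29, None, 20, None, 31, 6]
Validate using subtree bounds (lo, hi): at each node, require lo < value < hi,
then recurse left with hi=value and right with lo=value.
Preorder trace (stopping at first violation):
  at node 28 with bounds (-inf, +inf): OK
  at node 4 with bounds (-inf, 28): OK
  at node 20 with bounds (4, 28): OK
  at node 6 with bounds (4, 20): OK
  at node 29 with bounds (28, +inf): OK
  at node 31 with bounds (29, +inf): OK
No violation found at any node.
Result: Valid BST


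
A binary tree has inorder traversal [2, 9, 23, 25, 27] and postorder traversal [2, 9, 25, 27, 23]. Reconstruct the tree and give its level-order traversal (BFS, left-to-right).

Inorder:   [2, 9, 23, 25, 27]
Postorder: [2, 9, 25, 27, 23]
Algorithm: postorder visits root last, so walk postorder right-to-left;
each value is the root of the current inorder slice — split it at that
value, recurse on the right subtree first, then the left.
Recursive splits:
  root=23; inorder splits into left=[2, 9], right=[25, 27]
  root=27; inorder splits into left=[25], right=[]
  root=25; inorder splits into left=[], right=[]
  root=9; inorder splits into left=[2], right=[]
  root=2; inorder splits into left=[], right=[]
Reconstructed level-order: [23, 9, 27, 2, 25]


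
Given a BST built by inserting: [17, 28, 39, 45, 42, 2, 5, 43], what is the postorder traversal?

Tree insertion order: [17, 28, 39, 45, 42, 2, 5, 43]
Tree (level-order array): [17, 2, 28, None, 5, None, 39, None, None, None, 45, 42, None, None, 43]
Postorder traversal: [5, 2, 43, 42, 45, 39, 28, 17]


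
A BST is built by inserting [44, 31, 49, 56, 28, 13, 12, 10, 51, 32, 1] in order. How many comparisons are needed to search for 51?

Search path for 51: 44 -> 49 -> 56 -> 51
Found: True
Comparisons: 4


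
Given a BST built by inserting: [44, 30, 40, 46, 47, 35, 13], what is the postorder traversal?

Tree insertion order: [44, 30, 40, 46, 47, 35, 13]
Tree (level-order array): [44, 30, 46, 13, 40, None, 47, None, None, 35]
Postorder traversal: [13, 35, 40, 30, 47, 46, 44]


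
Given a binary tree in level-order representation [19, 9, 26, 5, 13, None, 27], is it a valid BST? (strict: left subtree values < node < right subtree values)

Level-order array: [19, 9, 26, 5, 13, None, 27]
Validate using subtree bounds (lo, hi): at each node, require lo < value < hi,
then recurse left with hi=value and right with lo=value.
Preorder trace (stopping at first violation):
  at node 19 with bounds (-inf, +inf): OK
  at node 9 with bounds (-inf, 19): OK
  at node 5 with bounds (-inf, 9): OK
  at node 13 with bounds (9, 19): OK
  at node 26 with bounds (19, +inf): OK
  at node 27 with bounds (26, +inf): OK
No violation found at any node.
Result: Valid BST


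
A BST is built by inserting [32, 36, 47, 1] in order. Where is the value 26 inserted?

Starting tree (level order): [32, 1, 36, None, None, None, 47]
Insertion path: 32 -> 1
Result: insert 26 as right child of 1
Final tree (level order): [32, 1, 36, None, 26, None, 47]


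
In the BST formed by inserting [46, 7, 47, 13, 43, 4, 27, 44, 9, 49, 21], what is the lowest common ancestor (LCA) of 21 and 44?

Tree insertion order: [46, 7, 47, 13, 43, 4, 27, 44, 9, 49, 21]
Tree (level-order array): [46, 7, 47, 4, 13, None, 49, None, None, 9, 43, None, None, None, None, 27, 44, 21]
In a BST, the LCA of p=21, q=44 is the first node v on the
root-to-leaf path with p <= v <= q (go left if both < v, right if both > v).
Walk from root:
  at 46: both 21 and 44 < 46, go left
  at 7: both 21 and 44 > 7, go right
  at 13: both 21 and 44 > 13, go right
  at 43: 21 <= 43 <= 44, this is the LCA
LCA = 43


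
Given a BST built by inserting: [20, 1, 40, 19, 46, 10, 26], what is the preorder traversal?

Tree insertion order: [20, 1, 40, 19, 46, 10, 26]
Tree (level-order array): [20, 1, 40, None, 19, 26, 46, 10]
Preorder traversal: [20, 1, 19, 10, 40, 26, 46]


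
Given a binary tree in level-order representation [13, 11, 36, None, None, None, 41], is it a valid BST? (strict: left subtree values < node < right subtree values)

Level-order array: [13, 11, 36, None, None, None, 41]
Validate using subtree bounds (lo, hi): at each node, require lo < value < hi,
then recurse left with hi=value and right with lo=value.
Preorder trace (stopping at first violation):
  at node 13 with bounds (-inf, +inf): OK
  at node 11 with bounds (-inf, 13): OK
  at node 36 with bounds (13, +inf): OK
  at node 41 with bounds (36, +inf): OK
No violation found at any node.
Result: Valid BST


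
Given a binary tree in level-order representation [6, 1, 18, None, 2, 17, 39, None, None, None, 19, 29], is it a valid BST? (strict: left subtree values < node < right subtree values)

Level-order array: [6, 1, 18, None, 2, 17, 39, None, None, None, 19, 29]
Validate using subtree bounds (lo, hi): at each node, require lo < value < hi,
then recurse left with hi=value and right with lo=value.
Preorder trace (stopping at first violation):
  at node 6 with bounds (-inf, +inf): OK
  at node 1 with bounds (-inf, 6): OK
  at node 2 with bounds (1, 6): OK
  at node 18 with bounds (6, +inf): OK
  at node 17 with bounds (6, 18): OK
  at node 19 with bounds (17, 18): VIOLATION
Node 19 violates its bound: not (17 < 19 < 18).
Result: Not a valid BST


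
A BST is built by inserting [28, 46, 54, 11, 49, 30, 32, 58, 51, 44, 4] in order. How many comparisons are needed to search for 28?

Search path for 28: 28
Found: True
Comparisons: 1


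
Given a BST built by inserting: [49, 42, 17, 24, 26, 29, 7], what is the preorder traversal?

Tree insertion order: [49, 42, 17, 24, 26, 29, 7]
Tree (level-order array): [49, 42, None, 17, None, 7, 24, None, None, None, 26, None, 29]
Preorder traversal: [49, 42, 17, 7, 24, 26, 29]


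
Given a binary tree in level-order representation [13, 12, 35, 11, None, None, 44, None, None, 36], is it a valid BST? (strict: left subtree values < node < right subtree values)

Level-order array: [13, 12, 35, 11, None, None, 44, None, None, 36]
Validate using subtree bounds (lo, hi): at each node, require lo < value < hi,
then recurse left with hi=value and right with lo=value.
Preorder trace (stopping at first violation):
  at node 13 with bounds (-inf, +inf): OK
  at node 12 with bounds (-inf, 13): OK
  at node 11 with bounds (-inf, 12): OK
  at node 35 with bounds (13, +inf): OK
  at node 44 with bounds (35, +inf): OK
  at node 36 with bounds (35, 44): OK
No violation found at any node.
Result: Valid BST


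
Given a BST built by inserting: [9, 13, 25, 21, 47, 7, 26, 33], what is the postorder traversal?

Tree insertion order: [9, 13, 25, 21, 47, 7, 26, 33]
Tree (level-order array): [9, 7, 13, None, None, None, 25, 21, 47, None, None, 26, None, None, 33]
Postorder traversal: [7, 21, 33, 26, 47, 25, 13, 9]


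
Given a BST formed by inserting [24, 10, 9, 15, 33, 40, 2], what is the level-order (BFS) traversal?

Tree insertion order: [24, 10, 9, 15, 33, 40, 2]
Tree (level-order array): [24, 10, 33, 9, 15, None, 40, 2]
BFS from the root, enqueuing left then right child of each popped node:
  queue [24] -> pop 24, enqueue [10, 33], visited so far: [24]
  queue [10, 33] -> pop 10, enqueue [9, 15], visited so far: [24, 10]
  queue [33, 9, 15] -> pop 33, enqueue [40], visited so far: [24, 10, 33]
  queue [9, 15, 40] -> pop 9, enqueue [2], visited so far: [24, 10, 33, 9]
  queue [15, 40, 2] -> pop 15, enqueue [none], visited so far: [24, 10, 33, 9, 15]
  queue [40, 2] -> pop 40, enqueue [none], visited so far: [24, 10, 33, 9, 15, 40]
  queue [2] -> pop 2, enqueue [none], visited so far: [24, 10, 33, 9, 15, 40, 2]
Result: [24, 10, 33, 9, 15, 40, 2]


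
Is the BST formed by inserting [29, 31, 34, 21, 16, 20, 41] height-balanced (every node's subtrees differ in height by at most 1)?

Tree (level-order array): [29, 21, 31, 16, None, None, 34, None, 20, None, 41]
Definition: a tree is height-balanced if, at every node, |h(left) - h(right)| <= 1 (empty subtree has height -1).
Bottom-up per-node check:
  node 20: h_left=-1, h_right=-1, diff=0 [OK], height=0
  node 16: h_left=-1, h_right=0, diff=1 [OK], height=1
  node 21: h_left=1, h_right=-1, diff=2 [FAIL (|1--1|=2 > 1)], height=2
  node 41: h_left=-1, h_right=-1, diff=0 [OK], height=0
  node 34: h_left=-1, h_right=0, diff=1 [OK], height=1
  node 31: h_left=-1, h_right=1, diff=2 [FAIL (|-1-1|=2 > 1)], height=2
  node 29: h_left=2, h_right=2, diff=0 [OK], height=3
Node 21 violates the condition: |1 - -1| = 2 > 1.
Result: Not balanced


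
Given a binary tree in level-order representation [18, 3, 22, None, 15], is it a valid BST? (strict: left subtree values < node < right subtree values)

Level-order array: [18, 3, 22, None, 15]
Validate using subtree bounds (lo, hi): at each node, require lo < value < hi,
then recurse left with hi=value and right with lo=value.
Preorder trace (stopping at first violation):
  at node 18 with bounds (-inf, +inf): OK
  at node 3 with bounds (-inf, 18): OK
  at node 15 with bounds (3, 18): OK
  at node 22 with bounds (18, +inf): OK
No violation found at any node.
Result: Valid BST


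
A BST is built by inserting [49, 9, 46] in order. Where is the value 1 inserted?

Starting tree (level order): [49, 9, None, None, 46]
Insertion path: 49 -> 9
Result: insert 1 as left child of 9
Final tree (level order): [49, 9, None, 1, 46]


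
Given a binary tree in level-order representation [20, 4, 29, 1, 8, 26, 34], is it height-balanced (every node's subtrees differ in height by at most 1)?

Tree (level-order array): [20, 4, 29, 1, 8, 26, 34]
Definition: a tree is height-balanced if, at every node, |h(left) - h(right)| <= 1 (empty subtree has height -1).
Bottom-up per-node check:
  node 1: h_left=-1, h_right=-1, diff=0 [OK], height=0
  node 8: h_left=-1, h_right=-1, diff=0 [OK], height=0
  node 4: h_left=0, h_right=0, diff=0 [OK], height=1
  node 26: h_left=-1, h_right=-1, diff=0 [OK], height=0
  node 34: h_left=-1, h_right=-1, diff=0 [OK], height=0
  node 29: h_left=0, h_right=0, diff=0 [OK], height=1
  node 20: h_left=1, h_right=1, diff=0 [OK], height=2
All nodes satisfy the balance condition.
Result: Balanced


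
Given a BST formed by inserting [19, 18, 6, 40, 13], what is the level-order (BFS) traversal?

Tree insertion order: [19, 18, 6, 40, 13]
Tree (level-order array): [19, 18, 40, 6, None, None, None, None, 13]
BFS from the root, enqueuing left then right child of each popped node:
  queue [19] -> pop 19, enqueue [18, 40], visited so far: [19]
  queue [18, 40] -> pop 18, enqueue [6], visited so far: [19, 18]
  queue [40, 6] -> pop 40, enqueue [none], visited so far: [19, 18, 40]
  queue [6] -> pop 6, enqueue [13], visited so far: [19, 18, 40, 6]
  queue [13] -> pop 13, enqueue [none], visited so far: [19, 18, 40, 6, 13]
Result: [19, 18, 40, 6, 13]


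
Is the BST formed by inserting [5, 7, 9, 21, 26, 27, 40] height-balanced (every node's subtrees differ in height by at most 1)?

Tree (level-order array): [5, None, 7, None, 9, None, 21, None, 26, None, 27, None, 40]
Definition: a tree is height-balanced if, at every node, |h(left) - h(right)| <= 1 (empty subtree has height -1).
Bottom-up per-node check:
  node 40: h_left=-1, h_right=-1, diff=0 [OK], height=0
  node 27: h_left=-1, h_right=0, diff=1 [OK], height=1
  node 26: h_left=-1, h_right=1, diff=2 [FAIL (|-1-1|=2 > 1)], height=2
  node 21: h_left=-1, h_right=2, diff=3 [FAIL (|-1-2|=3 > 1)], height=3
  node 9: h_left=-1, h_right=3, diff=4 [FAIL (|-1-3|=4 > 1)], height=4
  node 7: h_left=-1, h_right=4, diff=5 [FAIL (|-1-4|=5 > 1)], height=5
  node 5: h_left=-1, h_right=5, diff=6 [FAIL (|-1-5|=6 > 1)], height=6
Node 26 violates the condition: |-1 - 1| = 2 > 1.
Result: Not balanced


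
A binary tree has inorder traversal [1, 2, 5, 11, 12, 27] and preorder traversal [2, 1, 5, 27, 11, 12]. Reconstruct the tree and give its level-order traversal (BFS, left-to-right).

Inorder:  [1, 2, 5, 11, 12, 27]
Preorder: [2, 1, 5, 27, 11, 12]
Algorithm: preorder visits root first, so consume preorder in order;
for each root, split the current inorder slice at that value into
left-subtree inorder and right-subtree inorder, then recurse.
Recursive splits:
  root=2; inorder splits into left=[1], right=[5, 11, 12, 27]
  root=1; inorder splits into left=[], right=[]
  root=5; inorder splits into left=[], right=[11, 12, 27]
  root=27; inorder splits into left=[11, 12], right=[]
  root=11; inorder splits into left=[], right=[12]
  root=12; inorder splits into left=[], right=[]
Reconstructed level-order: [2, 1, 5, 27, 11, 12]


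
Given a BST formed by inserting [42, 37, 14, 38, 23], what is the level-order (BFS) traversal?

Tree insertion order: [42, 37, 14, 38, 23]
Tree (level-order array): [42, 37, None, 14, 38, None, 23]
BFS from the root, enqueuing left then right child of each popped node:
  queue [42] -> pop 42, enqueue [37], visited so far: [42]
  queue [37] -> pop 37, enqueue [14, 38], visited so far: [42, 37]
  queue [14, 38] -> pop 14, enqueue [23], visited so far: [42, 37, 14]
  queue [38, 23] -> pop 38, enqueue [none], visited so far: [42, 37, 14, 38]
  queue [23] -> pop 23, enqueue [none], visited so far: [42, 37, 14, 38, 23]
Result: [42, 37, 14, 38, 23]


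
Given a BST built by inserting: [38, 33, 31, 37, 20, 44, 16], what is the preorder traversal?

Tree insertion order: [38, 33, 31, 37, 20, 44, 16]
Tree (level-order array): [38, 33, 44, 31, 37, None, None, 20, None, None, None, 16]
Preorder traversal: [38, 33, 31, 20, 16, 37, 44]


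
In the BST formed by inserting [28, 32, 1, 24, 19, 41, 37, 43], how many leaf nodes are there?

Tree built from: [28, 32, 1, 24, 19, 41, 37, 43]
Tree (level-order array): [28, 1, 32, None, 24, None, 41, 19, None, 37, 43]
Rule: A leaf has 0 children.
Per-node child counts:
  node 28: 2 child(ren)
  node 1: 1 child(ren)
  node 24: 1 child(ren)
  node 19: 0 child(ren)
  node 32: 1 child(ren)
  node 41: 2 child(ren)
  node 37: 0 child(ren)
  node 43: 0 child(ren)
Matching nodes: [19, 37, 43]
Count of leaf nodes: 3


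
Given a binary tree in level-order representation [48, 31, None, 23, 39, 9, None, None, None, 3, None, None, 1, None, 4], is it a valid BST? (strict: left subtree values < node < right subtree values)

Level-order array: [48, 31, None, 23, 39, 9, None, None, None, 3, None, None, 1, None, 4]
Validate using subtree bounds (lo, hi): at each node, require lo < value < hi,
then recurse left with hi=value and right with lo=value.
Preorder trace (stopping at first violation):
  at node 48 with bounds (-inf, +inf): OK
  at node 31 with bounds (-inf, 48): OK
  at node 23 with bounds (-inf, 31): OK
  at node 9 with bounds (-inf, 23): OK
  at node 3 with bounds (-inf, 9): OK
  at node 1 with bounds (3, 9): VIOLATION
Node 1 violates its bound: not (3 < 1 < 9).
Result: Not a valid BST


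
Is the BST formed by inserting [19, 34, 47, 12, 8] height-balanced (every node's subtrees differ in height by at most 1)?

Tree (level-order array): [19, 12, 34, 8, None, None, 47]
Definition: a tree is height-balanced if, at every node, |h(left) - h(right)| <= 1 (empty subtree has height -1).
Bottom-up per-node check:
  node 8: h_left=-1, h_right=-1, diff=0 [OK], height=0
  node 12: h_left=0, h_right=-1, diff=1 [OK], height=1
  node 47: h_left=-1, h_right=-1, diff=0 [OK], height=0
  node 34: h_left=-1, h_right=0, diff=1 [OK], height=1
  node 19: h_left=1, h_right=1, diff=0 [OK], height=2
All nodes satisfy the balance condition.
Result: Balanced


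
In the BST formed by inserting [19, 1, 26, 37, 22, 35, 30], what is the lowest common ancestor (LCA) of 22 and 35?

Tree insertion order: [19, 1, 26, 37, 22, 35, 30]
Tree (level-order array): [19, 1, 26, None, None, 22, 37, None, None, 35, None, 30]
In a BST, the LCA of p=22, q=35 is the first node v on the
root-to-leaf path with p <= v <= q (go left if both < v, right if both > v).
Walk from root:
  at 19: both 22 and 35 > 19, go right
  at 26: 22 <= 26 <= 35, this is the LCA
LCA = 26


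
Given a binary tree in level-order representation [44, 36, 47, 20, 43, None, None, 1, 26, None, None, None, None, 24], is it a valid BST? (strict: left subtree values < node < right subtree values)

Level-order array: [44, 36, 47, 20, 43, None, None, 1, 26, None, None, None, None, 24]
Validate using subtree bounds (lo, hi): at each node, require lo < value < hi,
then recurse left with hi=value and right with lo=value.
Preorder trace (stopping at first violation):
  at node 44 with bounds (-inf, +inf): OK
  at node 36 with bounds (-inf, 44): OK
  at node 20 with bounds (-inf, 36): OK
  at node 1 with bounds (-inf, 20): OK
  at node 26 with bounds (20, 36): OK
  at node 24 with bounds (20, 26): OK
  at node 43 with bounds (36, 44): OK
  at node 47 with bounds (44, +inf): OK
No violation found at any node.
Result: Valid BST


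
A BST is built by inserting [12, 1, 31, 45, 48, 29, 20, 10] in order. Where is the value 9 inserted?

Starting tree (level order): [12, 1, 31, None, 10, 29, 45, None, None, 20, None, None, 48]
Insertion path: 12 -> 1 -> 10
Result: insert 9 as left child of 10
Final tree (level order): [12, 1, 31, None, 10, 29, 45, 9, None, 20, None, None, 48]


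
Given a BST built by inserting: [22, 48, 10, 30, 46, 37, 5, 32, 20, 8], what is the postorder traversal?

Tree insertion order: [22, 48, 10, 30, 46, 37, 5, 32, 20, 8]
Tree (level-order array): [22, 10, 48, 5, 20, 30, None, None, 8, None, None, None, 46, None, None, 37, None, 32]
Postorder traversal: [8, 5, 20, 10, 32, 37, 46, 30, 48, 22]


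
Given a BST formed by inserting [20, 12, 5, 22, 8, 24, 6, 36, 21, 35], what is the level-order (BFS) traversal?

Tree insertion order: [20, 12, 5, 22, 8, 24, 6, 36, 21, 35]
Tree (level-order array): [20, 12, 22, 5, None, 21, 24, None, 8, None, None, None, 36, 6, None, 35]
BFS from the root, enqueuing left then right child of each popped node:
  queue [20] -> pop 20, enqueue [12, 22], visited so far: [20]
  queue [12, 22] -> pop 12, enqueue [5], visited so far: [20, 12]
  queue [22, 5] -> pop 22, enqueue [21, 24], visited so far: [20, 12, 22]
  queue [5, 21, 24] -> pop 5, enqueue [8], visited so far: [20, 12, 22, 5]
  queue [21, 24, 8] -> pop 21, enqueue [none], visited so far: [20, 12, 22, 5, 21]
  queue [24, 8] -> pop 24, enqueue [36], visited so far: [20, 12, 22, 5, 21, 24]
  queue [8, 36] -> pop 8, enqueue [6], visited so far: [20, 12, 22, 5, 21, 24, 8]
  queue [36, 6] -> pop 36, enqueue [35], visited so far: [20, 12, 22, 5, 21, 24, 8, 36]
  queue [6, 35] -> pop 6, enqueue [none], visited so far: [20, 12, 22, 5, 21, 24, 8, 36, 6]
  queue [35] -> pop 35, enqueue [none], visited so far: [20, 12, 22, 5, 21, 24, 8, 36, 6, 35]
Result: [20, 12, 22, 5, 21, 24, 8, 36, 6, 35]


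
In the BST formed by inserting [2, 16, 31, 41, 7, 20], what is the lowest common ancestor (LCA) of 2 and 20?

Tree insertion order: [2, 16, 31, 41, 7, 20]
Tree (level-order array): [2, None, 16, 7, 31, None, None, 20, 41]
In a BST, the LCA of p=2, q=20 is the first node v on the
root-to-leaf path with p <= v <= q (go left if both < v, right if both > v).
Walk from root:
  at 2: 2 <= 2 <= 20, this is the LCA
LCA = 2


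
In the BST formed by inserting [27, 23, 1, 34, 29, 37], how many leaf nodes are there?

Tree built from: [27, 23, 1, 34, 29, 37]
Tree (level-order array): [27, 23, 34, 1, None, 29, 37]
Rule: A leaf has 0 children.
Per-node child counts:
  node 27: 2 child(ren)
  node 23: 1 child(ren)
  node 1: 0 child(ren)
  node 34: 2 child(ren)
  node 29: 0 child(ren)
  node 37: 0 child(ren)
Matching nodes: [1, 29, 37]
Count of leaf nodes: 3


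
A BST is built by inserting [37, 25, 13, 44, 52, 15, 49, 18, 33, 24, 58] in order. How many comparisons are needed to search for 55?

Search path for 55: 37 -> 44 -> 52 -> 58
Found: False
Comparisons: 4


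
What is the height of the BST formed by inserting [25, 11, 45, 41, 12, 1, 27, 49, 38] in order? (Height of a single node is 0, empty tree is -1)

Insertion order: [25, 11, 45, 41, 12, 1, 27, 49, 38]
Tree (level-order array): [25, 11, 45, 1, 12, 41, 49, None, None, None, None, 27, None, None, None, None, 38]
Compute height bottom-up (empty subtree = -1):
  height(1) = 1 + max(-1, -1) = 0
  height(12) = 1 + max(-1, -1) = 0
  height(11) = 1 + max(0, 0) = 1
  height(38) = 1 + max(-1, -1) = 0
  height(27) = 1 + max(-1, 0) = 1
  height(41) = 1 + max(1, -1) = 2
  height(49) = 1 + max(-1, -1) = 0
  height(45) = 1 + max(2, 0) = 3
  height(25) = 1 + max(1, 3) = 4
Height = 4


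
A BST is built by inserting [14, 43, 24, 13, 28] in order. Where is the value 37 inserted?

Starting tree (level order): [14, 13, 43, None, None, 24, None, None, 28]
Insertion path: 14 -> 43 -> 24 -> 28
Result: insert 37 as right child of 28
Final tree (level order): [14, 13, 43, None, None, 24, None, None, 28, None, 37]


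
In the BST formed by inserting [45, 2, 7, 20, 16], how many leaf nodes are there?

Tree built from: [45, 2, 7, 20, 16]
Tree (level-order array): [45, 2, None, None, 7, None, 20, 16]
Rule: A leaf has 0 children.
Per-node child counts:
  node 45: 1 child(ren)
  node 2: 1 child(ren)
  node 7: 1 child(ren)
  node 20: 1 child(ren)
  node 16: 0 child(ren)
Matching nodes: [16]
Count of leaf nodes: 1


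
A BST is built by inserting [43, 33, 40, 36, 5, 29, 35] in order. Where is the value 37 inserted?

Starting tree (level order): [43, 33, None, 5, 40, None, 29, 36, None, None, None, 35]
Insertion path: 43 -> 33 -> 40 -> 36
Result: insert 37 as right child of 36
Final tree (level order): [43, 33, None, 5, 40, None, 29, 36, None, None, None, 35, 37]


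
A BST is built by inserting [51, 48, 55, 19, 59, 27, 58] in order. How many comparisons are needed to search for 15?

Search path for 15: 51 -> 48 -> 19
Found: False
Comparisons: 3


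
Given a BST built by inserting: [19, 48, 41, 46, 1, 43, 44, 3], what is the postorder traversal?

Tree insertion order: [19, 48, 41, 46, 1, 43, 44, 3]
Tree (level-order array): [19, 1, 48, None, 3, 41, None, None, None, None, 46, 43, None, None, 44]
Postorder traversal: [3, 1, 44, 43, 46, 41, 48, 19]


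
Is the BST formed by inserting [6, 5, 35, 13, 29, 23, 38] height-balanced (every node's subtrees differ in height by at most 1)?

Tree (level-order array): [6, 5, 35, None, None, 13, 38, None, 29, None, None, 23]
Definition: a tree is height-balanced if, at every node, |h(left) - h(right)| <= 1 (empty subtree has height -1).
Bottom-up per-node check:
  node 5: h_left=-1, h_right=-1, diff=0 [OK], height=0
  node 23: h_left=-1, h_right=-1, diff=0 [OK], height=0
  node 29: h_left=0, h_right=-1, diff=1 [OK], height=1
  node 13: h_left=-1, h_right=1, diff=2 [FAIL (|-1-1|=2 > 1)], height=2
  node 38: h_left=-1, h_right=-1, diff=0 [OK], height=0
  node 35: h_left=2, h_right=0, diff=2 [FAIL (|2-0|=2 > 1)], height=3
  node 6: h_left=0, h_right=3, diff=3 [FAIL (|0-3|=3 > 1)], height=4
Node 13 violates the condition: |-1 - 1| = 2 > 1.
Result: Not balanced


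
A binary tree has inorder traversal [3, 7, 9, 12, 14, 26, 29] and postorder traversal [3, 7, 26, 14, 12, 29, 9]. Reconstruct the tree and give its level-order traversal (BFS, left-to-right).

Inorder:   [3, 7, 9, 12, 14, 26, 29]
Postorder: [3, 7, 26, 14, 12, 29, 9]
Algorithm: postorder visits root last, so walk postorder right-to-left;
each value is the root of the current inorder slice — split it at that
value, recurse on the right subtree first, then the left.
Recursive splits:
  root=9; inorder splits into left=[3, 7], right=[12, 14, 26, 29]
  root=29; inorder splits into left=[12, 14, 26], right=[]
  root=12; inorder splits into left=[], right=[14, 26]
  root=14; inorder splits into left=[], right=[26]
  root=26; inorder splits into left=[], right=[]
  root=7; inorder splits into left=[3], right=[]
  root=3; inorder splits into left=[], right=[]
Reconstructed level-order: [9, 7, 29, 3, 12, 14, 26]


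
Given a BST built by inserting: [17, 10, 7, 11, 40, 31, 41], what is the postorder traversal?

Tree insertion order: [17, 10, 7, 11, 40, 31, 41]
Tree (level-order array): [17, 10, 40, 7, 11, 31, 41]
Postorder traversal: [7, 11, 10, 31, 41, 40, 17]


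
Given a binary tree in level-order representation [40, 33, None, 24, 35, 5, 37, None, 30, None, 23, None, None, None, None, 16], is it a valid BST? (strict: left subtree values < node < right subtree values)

Level-order array: [40, 33, None, 24, 35, 5, 37, None, 30, None, 23, None, None, None, None, 16]
Validate using subtree bounds (lo, hi): at each node, require lo < value < hi,
then recurse left with hi=value and right with lo=value.
Preorder trace (stopping at first violation):
  at node 40 with bounds (-inf, +inf): OK
  at node 33 with bounds (-inf, 40): OK
  at node 24 with bounds (-inf, 33): OK
  at node 5 with bounds (-inf, 24): OK
  at node 23 with bounds (5, 24): OK
  at node 16 with bounds (5, 23): OK
  at node 37 with bounds (24, 33): VIOLATION
Node 37 violates its bound: not (24 < 37 < 33).
Result: Not a valid BST


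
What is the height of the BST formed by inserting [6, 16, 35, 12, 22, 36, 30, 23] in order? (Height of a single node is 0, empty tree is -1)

Insertion order: [6, 16, 35, 12, 22, 36, 30, 23]
Tree (level-order array): [6, None, 16, 12, 35, None, None, 22, 36, None, 30, None, None, 23]
Compute height bottom-up (empty subtree = -1):
  height(12) = 1 + max(-1, -1) = 0
  height(23) = 1 + max(-1, -1) = 0
  height(30) = 1 + max(0, -1) = 1
  height(22) = 1 + max(-1, 1) = 2
  height(36) = 1 + max(-1, -1) = 0
  height(35) = 1 + max(2, 0) = 3
  height(16) = 1 + max(0, 3) = 4
  height(6) = 1 + max(-1, 4) = 5
Height = 5


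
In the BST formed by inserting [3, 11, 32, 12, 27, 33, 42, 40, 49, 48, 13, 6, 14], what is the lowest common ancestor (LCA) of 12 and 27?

Tree insertion order: [3, 11, 32, 12, 27, 33, 42, 40, 49, 48, 13, 6, 14]
Tree (level-order array): [3, None, 11, 6, 32, None, None, 12, 33, None, 27, None, 42, 13, None, 40, 49, None, 14, None, None, 48]
In a BST, the LCA of p=12, q=27 is the first node v on the
root-to-leaf path with p <= v <= q (go left if both < v, right if both > v).
Walk from root:
  at 3: both 12 and 27 > 3, go right
  at 11: both 12 and 27 > 11, go right
  at 32: both 12 and 27 < 32, go left
  at 12: 12 <= 12 <= 27, this is the LCA
LCA = 12


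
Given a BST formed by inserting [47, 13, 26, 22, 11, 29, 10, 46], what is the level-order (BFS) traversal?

Tree insertion order: [47, 13, 26, 22, 11, 29, 10, 46]
Tree (level-order array): [47, 13, None, 11, 26, 10, None, 22, 29, None, None, None, None, None, 46]
BFS from the root, enqueuing left then right child of each popped node:
  queue [47] -> pop 47, enqueue [13], visited so far: [47]
  queue [13] -> pop 13, enqueue [11, 26], visited so far: [47, 13]
  queue [11, 26] -> pop 11, enqueue [10], visited so far: [47, 13, 11]
  queue [26, 10] -> pop 26, enqueue [22, 29], visited so far: [47, 13, 11, 26]
  queue [10, 22, 29] -> pop 10, enqueue [none], visited so far: [47, 13, 11, 26, 10]
  queue [22, 29] -> pop 22, enqueue [none], visited so far: [47, 13, 11, 26, 10, 22]
  queue [29] -> pop 29, enqueue [46], visited so far: [47, 13, 11, 26, 10, 22, 29]
  queue [46] -> pop 46, enqueue [none], visited so far: [47, 13, 11, 26, 10, 22, 29, 46]
Result: [47, 13, 11, 26, 10, 22, 29, 46]


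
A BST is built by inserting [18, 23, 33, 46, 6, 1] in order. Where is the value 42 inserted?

Starting tree (level order): [18, 6, 23, 1, None, None, 33, None, None, None, 46]
Insertion path: 18 -> 23 -> 33 -> 46
Result: insert 42 as left child of 46
Final tree (level order): [18, 6, 23, 1, None, None, 33, None, None, None, 46, 42]


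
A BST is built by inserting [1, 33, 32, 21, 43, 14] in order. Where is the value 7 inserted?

Starting tree (level order): [1, None, 33, 32, 43, 21, None, None, None, 14]
Insertion path: 1 -> 33 -> 32 -> 21 -> 14
Result: insert 7 as left child of 14
Final tree (level order): [1, None, 33, 32, 43, 21, None, None, None, 14, None, 7]


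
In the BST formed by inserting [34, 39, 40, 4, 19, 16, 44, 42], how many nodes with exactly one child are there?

Tree built from: [34, 39, 40, 4, 19, 16, 44, 42]
Tree (level-order array): [34, 4, 39, None, 19, None, 40, 16, None, None, 44, None, None, 42]
Rule: These are nodes with exactly 1 non-null child.
Per-node child counts:
  node 34: 2 child(ren)
  node 4: 1 child(ren)
  node 19: 1 child(ren)
  node 16: 0 child(ren)
  node 39: 1 child(ren)
  node 40: 1 child(ren)
  node 44: 1 child(ren)
  node 42: 0 child(ren)
Matching nodes: [4, 19, 39, 40, 44]
Count of nodes with exactly one child: 5


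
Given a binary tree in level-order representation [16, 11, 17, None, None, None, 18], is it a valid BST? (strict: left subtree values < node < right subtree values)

Level-order array: [16, 11, 17, None, None, None, 18]
Validate using subtree bounds (lo, hi): at each node, require lo < value < hi,
then recurse left with hi=value and right with lo=value.
Preorder trace (stopping at first violation):
  at node 16 with bounds (-inf, +inf): OK
  at node 11 with bounds (-inf, 16): OK
  at node 17 with bounds (16, +inf): OK
  at node 18 with bounds (17, +inf): OK
No violation found at any node.
Result: Valid BST


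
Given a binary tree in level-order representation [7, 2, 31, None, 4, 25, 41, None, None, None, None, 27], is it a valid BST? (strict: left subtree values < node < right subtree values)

Level-order array: [7, 2, 31, None, 4, 25, 41, None, None, None, None, 27]
Validate using subtree bounds (lo, hi): at each node, require lo < value < hi,
then recurse left with hi=value and right with lo=value.
Preorder trace (stopping at first violation):
  at node 7 with bounds (-inf, +inf): OK
  at node 2 with bounds (-inf, 7): OK
  at node 4 with bounds (2, 7): OK
  at node 31 with bounds (7, +inf): OK
  at node 25 with bounds (7, 31): OK
  at node 41 with bounds (31, +inf): OK
  at node 27 with bounds (31, 41): VIOLATION
Node 27 violates its bound: not (31 < 27 < 41).
Result: Not a valid BST


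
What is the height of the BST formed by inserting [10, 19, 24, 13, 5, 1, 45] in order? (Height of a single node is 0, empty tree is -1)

Insertion order: [10, 19, 24, 13, 5, 1, 45]
Tree (level-order array): [10, 5, 19, 1, None, 13, 24, None, None, None, None, None, 45]
Compute height bottom-up (empty subtree = -1):
  height(1) = 1 + max(-1, -1) = 0
  height(5) = 1 + max(0, -1) = 1
  height(13) = 1 + max(-1, -1) = 0
  height(45) = 1 + max(-1, -1) = 0
  height(24) = 1 + max(-1, 0) = 1
  height(19) = 1 + max(0, 1) = 2
  height(10) = 1 + max(1, 2) = 3
Height = 3


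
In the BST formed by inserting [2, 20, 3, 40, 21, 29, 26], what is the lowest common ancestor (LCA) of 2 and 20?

Tree insertion order: [2, 20, 3, 40, 21, 29, 26]
Tree (level-order array): [2, None, 20, 3, 40, None, None, 21, None, None, 29, 26]
In a BST, the LCA of p=2, q=20 is the first node v on the
root-to-leaf path with p <= v <= q (go left if both < v, right if both > v).
Walk from root:
  at 2: 2 <= 2 <= 20, this is the LCA
LCA = 2


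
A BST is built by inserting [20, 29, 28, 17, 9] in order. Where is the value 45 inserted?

Starting tree (level order): [20, 17, 29, 9, None, 28]
Insertion path: 20 -> 29
Result: insert 45 as right child of 29
Final tree (level order): [20, 17, 29, 9, None, 28, 45]


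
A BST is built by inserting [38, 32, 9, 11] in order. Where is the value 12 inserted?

Starting tree (level order): [38, 32, None, 9, None, None, 11]
Insertion path: 38 -> 32 -> 9 -> 11
Result: insert 12 as right child of 11
Final tree (level order): [38, 32, None, 9, None, None, 11, None, 12]


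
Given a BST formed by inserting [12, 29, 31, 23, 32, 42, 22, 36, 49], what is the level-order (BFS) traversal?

Tree insertion order: [12, 29, 31, 23, 32, 42, 22, 36, 49]
Tree (level-order array): [12, None, 29, 23, 31, 22, None, None, 32, None, None, None, 42, 36, 49]
BFS from the root, enqueuing left then right child of each popped node:
  queue [12] -> pop 12, enqueue [29], visited so far: [12]
  queue [29] -> pop 29, enqueue [23, 31], visited so far: [12, 29]
  queue [23, 31] -> pop 23, enqueue [22], visited so far: [12, 29, 23]
  queue [31, 22] -> pop 31, enqueue [32], visited so far: [12, 29, 23, 31]
  queue [22, 32] -> pop 22, enqueue [none], visited so far: [12, 29, 23, 31, 22]
  queue [32] -> pop 32, enqueue [42], visited so far: [12, 29, 23, 31, 22, 32]
  queue [42] -> pop 42, enqueue [36, 49], visited so far: [12, 29, 23, 31, 22, 32, 42]
  queue [36, 49] -> pop 36, enqueue [none], visited so far: [12, 29, 23, 31, 22, 32, 42, 36]
  queue [49] -> pop 49, enqueue [none], visited so far: [12, 29, 23, 31, 22, 32, 42, 36, 49]
Result: [12, 29, 23, 31, 22, 32, 42, 36, 49]
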